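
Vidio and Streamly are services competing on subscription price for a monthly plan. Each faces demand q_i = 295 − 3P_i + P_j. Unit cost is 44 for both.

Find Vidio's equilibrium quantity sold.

124.2

Vidio's profit: π = (P_{Vidio} − 44)(295 − 3P_{Vidio} + P_{Streamly}).
∂π/∂P_{Vidio} = 427 − 6P_{Vidio} + P_{Streamly} = 0 ⇒ P_{Vidio} = 427/6 + (1/6)P_{Streamly}.
By symmetry P_{Streamly} = P_{Vidio}; substituting into the reaction function, (5/6)P_{Vidio} = 427/6 and P_{Vidio} = 85.4.
q_{Vidio} = 295 − 3·85.4 + 85.4 = 124.2.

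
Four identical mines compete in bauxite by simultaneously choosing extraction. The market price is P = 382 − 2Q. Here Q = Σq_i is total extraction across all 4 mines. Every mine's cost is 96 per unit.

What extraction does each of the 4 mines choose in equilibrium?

A representative mine's profit is π_i = q_i(382 − 2Q) − 96q_i, with Q = q_i + Σ_{j≠i} q_j.
First-order condition: 286 − 4q_i − 2Σ_{j≠i} q_j = 0.
In a symmetric equilibrium every mine chooses the same q, so Σ_{j≠i} q_j = 3q. The condition becomes 286 − 10q = 0, giving q = 286/10 = 28.6.

28.6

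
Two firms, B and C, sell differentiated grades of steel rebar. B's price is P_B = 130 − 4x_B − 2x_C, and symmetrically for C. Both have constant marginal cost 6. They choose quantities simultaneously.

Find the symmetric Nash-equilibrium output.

Firm B's profit: π = x_B(130 − 4x_B − 2x_C) − 6x_B.
∂π/∂x_B = 124 − 8x_B − 2x_C = 0 ⇒ x_B = 15.5 − 0.25x_C.
The game is symmetric, so in equilibrium x_C = x_B: the reaction function gives 1.25x_B = 15.5, hence x_B = 12.4.

12.4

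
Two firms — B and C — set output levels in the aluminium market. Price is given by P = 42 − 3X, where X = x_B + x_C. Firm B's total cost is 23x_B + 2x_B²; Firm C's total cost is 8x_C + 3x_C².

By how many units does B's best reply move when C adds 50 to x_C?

Firm B's profit: π = x_B(42 − 3(x_B + x_C)) − 23x_B − 2x_B².
∂π/∂x_B = 19 − 10x_B − 3x_C = 0, so x_B = 1.9 − 0.3x_C.
The reaction-function slope is −0.3, so a 50-unit rise in x_C moves x_B by −0.3 × 50 = −15. B's best response falls — the actions are strategic substitutes.

-15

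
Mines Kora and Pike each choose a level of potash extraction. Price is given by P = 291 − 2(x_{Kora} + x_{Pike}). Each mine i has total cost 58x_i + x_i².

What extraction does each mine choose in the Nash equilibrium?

Mine Kora's profit: π = x_{Kora}(291 − 2(x_{Kora} + x_{Pike})) − 58x_{Kora} − x_{Kora}².
∂π/∂x_{Kora} = 233 − 6x_{Kora} − 2x_{Pike} = 0, so x_{Kora} = 233/6 − (1/3)x_{Pike}.
Setting x_{Kora} = x_{Pike} in the reaction function: x_{Kora} = 233/6 − (1/3)x_{Kora}, so x_{Kora} = (233/6) / (4/3) = 29.125.

29.125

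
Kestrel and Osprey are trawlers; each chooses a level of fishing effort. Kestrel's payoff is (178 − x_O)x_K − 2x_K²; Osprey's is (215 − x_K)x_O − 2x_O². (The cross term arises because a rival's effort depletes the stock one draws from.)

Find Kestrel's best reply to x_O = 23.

Expanding Kestrel's payoff: 178x_K − x_Ox_K − 2x_K².
∂π/∂x_K = 178 − x_O − 4x_K = 0, so x_K = 44.5 − 0.25x_O.
At x_O = 23: x_K = 44.5 − 0.25·23 = 38.75.

38.75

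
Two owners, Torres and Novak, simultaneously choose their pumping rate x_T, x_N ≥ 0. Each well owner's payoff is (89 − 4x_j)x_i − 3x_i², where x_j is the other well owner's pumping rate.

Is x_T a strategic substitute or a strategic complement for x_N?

strategic substitutes

Torres's payoff is (89 − 4x_N)x_T − 3x_T².
∂π/∂x_T = 89 − 4x_N − 6x_T = 0, so x_T = 89/6 − (2/3)x_N.
The best-response slope dx_T/dx_N = −2/3 < 0: the reaction function is downward-sloping, so the choices are strategic substitutes.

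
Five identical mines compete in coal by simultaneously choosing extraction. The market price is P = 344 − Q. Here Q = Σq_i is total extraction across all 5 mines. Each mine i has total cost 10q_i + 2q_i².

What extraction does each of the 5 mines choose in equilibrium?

A representative mine's profit is π_i = q_i(344 − Q) − 10q_i − 2q_i², with Q = q_i + Σ_{j≠i} q_j.
First-order condition: 334 − 6q_i − Σ_{j≠i} q_j = 0.
With identical mines, set every q_j = q: then 334 − 6q − 4q = 0, i.e. q = 334/10 = 33.4.

33.4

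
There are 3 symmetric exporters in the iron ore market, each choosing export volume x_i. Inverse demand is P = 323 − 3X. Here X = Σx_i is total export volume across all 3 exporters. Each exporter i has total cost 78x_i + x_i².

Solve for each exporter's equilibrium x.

A representative exporter's profit is π_i = x_i(323 − 3X) − 78x_i − x_i², with X = x_i + Σ_{j≠i} x_j.
First-order condition: 245 − 8x_i − 3Σ_{j≠i} x_j = 0.
With identical exporters, set every x_j = x: then 245 − 8x − 6x = 0, i.e. x = 245/14 = 17.5.

17.5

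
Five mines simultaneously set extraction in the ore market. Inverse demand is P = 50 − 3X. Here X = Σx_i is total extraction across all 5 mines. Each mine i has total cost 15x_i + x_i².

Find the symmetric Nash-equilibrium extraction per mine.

A representative mine's profit is π_i = x_i(50 − 3X) − 15x_i − x_i², with X = x_i + Σ_{j≠i} x_j.
First-order condition: 35 − 8x_i − 3Σ_{j≠i} x_j = 0.
Imposing symmetry (x_j = x for all j) turns Σ_{j≠i} x_j into 4x, so 35 = 20x and x = 1.75.

1.75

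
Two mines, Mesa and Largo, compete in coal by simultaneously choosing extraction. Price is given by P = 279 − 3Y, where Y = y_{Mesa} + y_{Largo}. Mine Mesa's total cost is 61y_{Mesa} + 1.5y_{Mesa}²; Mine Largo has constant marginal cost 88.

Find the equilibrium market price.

159

Mine Mesa's profit: π = y_{Mesa}(279 − 3(y_{Mesa} + y_{Largo})) − 61y_{Mesa} − 1.5y_{Mesa}².
∂π/∂y_{Mesa} = 218 − 9y_{Mesa} − 3y_{Largo} = 0, so y_{Mesa} = 218/9 − (1/3)y_{Largo}.
For Largo: ∂π/∂y_{Largo} = 191 − 6y_{Largo} − 3y_{Mesa} = 0 ⇒ y_{Largo} = 191/6 − 0.5y_{Mesa}.
Substituting the second reaction function into the first: y_{Mesa} = 218/9 − (1/3)(191/6 − 0.5y_{Mesa}), which gives (5/6)y_{Mesa} = 245/18 ⇒ y_{Mesa} = 49/3.
Then y_{Largo} = 191/6 − 0.5·(49/3) = 71/3.
Equilibrium price: P = 279 − 3·40 = 159.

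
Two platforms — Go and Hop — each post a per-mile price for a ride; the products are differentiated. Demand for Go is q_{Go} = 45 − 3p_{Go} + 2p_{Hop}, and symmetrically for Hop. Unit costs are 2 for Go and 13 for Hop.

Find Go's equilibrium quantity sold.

Go's profit: π = (p_{Go} − 2)(45 − 3p_{Go} + 2p_{Hop}).
∂π/∂p_{Go} = 51 − 6p_{Go} + 2p_{Hop} = 0 ⇒ p_{Go} = 8.5 + (1/3)p_{Hop}.
Similarly p_{Hop} = 14 + (1/3)p_{Go}.
Plugging p_{Hop} into Go's best response: p_{Go} = 8.5 + (1/3)(14 + (1/3)p_{Go}) ⇒ (8/9)p_{Go} = 79/6, so p_{Go} = 14.8125.
Then p_{Hop} = 14 + (1/3)·14.8125 = 18.9375.
q_{Go} = 45 − 3·14.8125 + 2·18.9375 = 38.4375.

38.4375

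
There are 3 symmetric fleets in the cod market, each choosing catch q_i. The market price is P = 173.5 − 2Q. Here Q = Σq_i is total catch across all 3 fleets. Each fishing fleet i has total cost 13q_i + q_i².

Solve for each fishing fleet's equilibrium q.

16.05

A representative fishing fleet's profit is π_i = q_i(173.5 − 2Q) − 13q_i − q_i², with Q = q_i + Σ_{j≠i} q_j.
First-order condition: 160.5 − 6q_i − 2Σ_{j≠i} q_j = 0.
In a symmetric equilibrium every fishing fleet chooses the same q, so Σ_{j≠i} q_j = 2q. The condition becomes 160.5 − 10q = 0, giving q = 160.5/10 = 16.05.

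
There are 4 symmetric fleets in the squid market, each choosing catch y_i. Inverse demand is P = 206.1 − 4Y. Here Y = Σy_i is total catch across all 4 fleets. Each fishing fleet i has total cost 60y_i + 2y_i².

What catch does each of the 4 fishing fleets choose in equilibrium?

A representative fishing fleet's profit is π_i = y_i(206.1 − 4Y) − 60y_i − 2y_i², with Y = y_i + Σ_{j≠i} y_j.
First-order condition: 146.1 − 12y_i − 4Σ_{j≠i} y_j = 0.
In a symmetric equilibrium every fishing fleet chooses the same y, so Σ_{j≠i} y_j = 3y. The condition becomes 146.1 − 24y = 0, giving y = 146.1/24 = 6.0875.

6.0875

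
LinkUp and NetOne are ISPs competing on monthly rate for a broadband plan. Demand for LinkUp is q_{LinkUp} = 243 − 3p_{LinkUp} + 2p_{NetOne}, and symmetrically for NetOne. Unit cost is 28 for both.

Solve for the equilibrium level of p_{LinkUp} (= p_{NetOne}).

LinkUp's profit: π = (p_{LinkUp} − 28)(243 − 3p_{LinkUp} + 2p_{NetOne}).
∂π/∂p_{LinkUp} = 327 − 6p_{LinkUp} + 2p_{NetOne} = 0 ⇒ p_{LinkUp} = 54.5 + (1/3)p_{NetOne}.
By symmetry p_{NetOne} = p_{LinkUp}; substituting into the reaction function, (2/3)p_{LinkUp} = 54.5 and p_{LinkUp} = 81.75.

81.75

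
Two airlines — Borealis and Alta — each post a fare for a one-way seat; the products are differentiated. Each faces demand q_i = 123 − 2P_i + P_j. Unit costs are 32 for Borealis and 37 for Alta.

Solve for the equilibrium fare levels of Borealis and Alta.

Borealis's profit: π = (P_{Borealis} − 32)(123 − 2P_{Borealis} + P_{Alta}).
∂π/∂P_{Borealis} = 187 − 4P_{Borealis} + P_{Alta} = 0 ⇒ P_{Borealis} = 46.75 + 0.25P_{Alta}.
Similarly P_{Alta} = 49.25 + 0.25P_{Borealis}.
Substituting the second reaction function into the first: P_{Borealis} = 46.75 + 0.25(49.25 + 0.25P_{Borealis}), which gives 0.9375P_{Borealis} = 59.0625 ⇒ P_{Borealis} = 63.
Then P_{Alta} = 49.25 + 0.25·63 = 65.

63, 65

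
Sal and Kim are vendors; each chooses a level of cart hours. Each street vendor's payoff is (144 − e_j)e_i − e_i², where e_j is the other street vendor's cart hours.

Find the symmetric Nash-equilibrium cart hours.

48

Sal's payoff is (144 − e_K)e_S − e_S².
∂π/∂e_S = 144 − e_K − 2e_S = 0, so e_S = 72 − 0.5e_K.
The game is symmetric, so in equilibrium e_K = e_S: the reaction function gives 1.5e_S = 72, hence e_S = 48.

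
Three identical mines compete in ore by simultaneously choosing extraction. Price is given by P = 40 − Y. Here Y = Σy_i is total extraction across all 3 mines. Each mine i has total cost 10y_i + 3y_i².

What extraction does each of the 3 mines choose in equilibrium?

3

A representative mine's profit is π_i = y_i(40 − Y) − 10y_i − 3y_i², with Y = y_i + Σ_{j≠i} y_j.
First-order condition: 30 − 8y_i − Σ_{j≠i} y_j = 0.
In a symmetric equilibrium every mine chooses the same y, so Σ_{j≠i} y_j = 2y. The condition becomes 30 − 10y = 0, giving y = 30/10 = 3.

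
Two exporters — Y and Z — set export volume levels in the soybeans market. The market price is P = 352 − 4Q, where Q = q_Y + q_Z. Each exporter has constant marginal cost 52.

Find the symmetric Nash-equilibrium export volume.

25

Exporter Y's profit: π = q_Y(352 − 4(q_Y + q_Z)) − 52q_Y.
∂π/∂q_Y = 300 − 8q_Y − 4q_Z = 0, so q_Y = 37.5 − 0.5q_Z.
Setting q_Y = q_Z in the reaction function: q_Y = 37.5 − 0.5q_Y, so q_Y = 37.5 / 1.5 = 25.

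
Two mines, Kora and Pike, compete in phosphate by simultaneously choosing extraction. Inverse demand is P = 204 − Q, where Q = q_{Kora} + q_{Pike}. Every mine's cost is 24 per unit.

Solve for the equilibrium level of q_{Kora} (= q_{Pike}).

Mine Kora's profit: π = q_{Kora}(204 − (q_{Kora} + q_{Pike})) − 24q_{Kora}.
∂π/∂q_{Kora} = 180 − 2q_{Kora} − q_{Pike} = 0, so q_{Kora} = 90 − 0.5q_{Pike}.
The game is symmetric, so in equilibrium q_{Pike} = q_{Kora}: the reaction function gives 1.5q_{Kora} = 90, hence q_{Kora} = 60.

60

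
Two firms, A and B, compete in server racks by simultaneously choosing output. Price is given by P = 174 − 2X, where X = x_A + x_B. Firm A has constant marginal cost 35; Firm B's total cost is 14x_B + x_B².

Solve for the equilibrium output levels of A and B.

25.7, 18.1

Firm A's profit: π = x_A(174 − 2(x_A + x_B)) − 35x_A.
∂π/∂x_A = 139 − 4x_A − 2x_B = 0, so x_A = 34.75 − 0.5x_B.
For B: ∂π/∂x_B = 160 − 6x_B − 2x_A = 0 ⇒ x_B = 80/3 − (1/3)x_A.
Plugging x_B into A's best response: x_A = 34.75 − 0.5(80/3 − (1/3)x_A) ⇒ (5/6)x_A = 257/12, so x_A = 25.7.
Then x_B = 80/3 − (1/3)·25.7 = 18.1.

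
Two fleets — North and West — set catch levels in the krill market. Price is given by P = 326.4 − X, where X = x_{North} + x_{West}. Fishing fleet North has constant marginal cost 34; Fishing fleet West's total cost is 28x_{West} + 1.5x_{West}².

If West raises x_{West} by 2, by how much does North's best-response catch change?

-1

Fishing fleet North's profit: π = x_{North}(326.4 − (x_{North} + x_{West})) − 34x_{North}.
∂π/∂x_{North} = 292.4 − 2x_{North} − x_{West} = 0, so x_{North} = 146.2 − 0.5x_{West}.
The reaction-function slope is −0.5, so a 2-unit rise in x_{West} moves x_{North} by −0.5 × 2 = −1. North's best response falls — the actions are strategic substitutes.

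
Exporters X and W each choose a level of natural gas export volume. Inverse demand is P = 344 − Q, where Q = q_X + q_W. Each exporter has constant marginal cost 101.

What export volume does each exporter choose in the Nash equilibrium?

81

Exporter X's profit: π = q_X(344 − (q_X + q_W)) − 101q_X.
∂π/∂q_X = 243 − 2q_X − q_W = 0, so q_X = 121.5 − 0.5q_W.
By symmetry q_W = q_X; substituting into the reaction function, 1.5q_X = 121.5 and q_X = 81.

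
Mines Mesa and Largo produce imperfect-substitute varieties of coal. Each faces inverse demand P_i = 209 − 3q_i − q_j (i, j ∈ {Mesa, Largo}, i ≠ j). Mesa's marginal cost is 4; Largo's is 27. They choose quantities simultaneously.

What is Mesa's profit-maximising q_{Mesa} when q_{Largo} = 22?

30.5

Mine Mesa's profit: π = q_{Mesa}(209 − 3q_{Mesa} − q_{Largo}) − 4q_{Mesa}.
∂π/∂q_{Mesa} = 205 − 6q_{Mesa} − q_{Largo} = 0 ⇒ q_{Mesa} = 205/6 − (1/6)q_{Largo}.
At q_{Largo} = 22: q_{Mesa} = 205/6 − (1/6)·22 = 30.5.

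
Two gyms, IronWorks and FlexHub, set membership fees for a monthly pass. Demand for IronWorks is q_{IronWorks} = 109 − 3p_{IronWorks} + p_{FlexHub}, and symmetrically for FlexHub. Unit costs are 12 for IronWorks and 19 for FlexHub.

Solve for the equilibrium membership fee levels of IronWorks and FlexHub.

29.6, 32.6

IronWorks's profit: π = (p_{IronWorks} − 12)(109 − 3p_{IronWorks} + p_{FlexHub}).
∂π/∂p_{IronWorks} = 145 − 6p_{IronWorks} + p_{FlexHub} = 0 ⇒ p_{IronWorks} = 145/6 + (1/6)p_{FlexHub}.
Similarly p_{FlexHub} = 83/3 + (1/6)p_{IronWorks}.
Substituting the second reaction function into the first: p_{IronWorks} = 145/6 + (1/6)(83/3 + (1/6)p_{IronWorks}), which gives (35/36)p_{IronWorks} = 259/9 ⇒ p_{IronWorks} = 29.6.
Then p_{FlexHub} = 83/3 + (1/6)·29.6 = 32.6.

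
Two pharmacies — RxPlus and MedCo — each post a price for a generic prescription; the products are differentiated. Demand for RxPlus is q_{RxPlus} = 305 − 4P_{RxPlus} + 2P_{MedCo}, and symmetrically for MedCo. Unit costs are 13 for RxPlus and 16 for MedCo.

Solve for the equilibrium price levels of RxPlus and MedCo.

RxPlus's profit: π = (P_{RxPlus} − 13)(305 − 4P_{RxPlus} + 2P_{MedCo}).
∂π/∂P_{RxPlus} = 357 − 8P_{RxPlus} + 2P_{MedCo} = 0 ⇒ P_{RxPlus} = 44.625 + 0.25P_{MedCo}.
Similarly P_{MedCo} = 46.125 + 0.25P_{RxPlus}.
Substituting the second reaction function into the first: P_{RxPlus} = 44.625 + 0.25(46.125 + 0.25P_{RxPlus}), which gives 0.9375P_{RxPlus} = 1797/32 ⇒ P_{RxPlus} = 59.9.
Then P_{MedCo} = 46.125 + 0.25·59.9 = 61.1.

59.9, 61.1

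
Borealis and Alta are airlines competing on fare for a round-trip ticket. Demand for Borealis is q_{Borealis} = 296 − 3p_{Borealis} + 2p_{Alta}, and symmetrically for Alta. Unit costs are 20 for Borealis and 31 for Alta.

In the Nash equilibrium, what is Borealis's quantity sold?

Borealis's profit: π = (p_{Borealis} − 20)(296 − 3p_{Borealis} + 2p_{Alta}).
∂π/∂p_{Borealis} = 356 − 6p_{Borealis} + 2p_{Alta} = 0 ⇒ p_{Borealis} = 178/3 + (1/3)p_{Alta}.
Similarly p_{Alta} = 389/6 + (1/3)p_{Borealis}.
Substituting the second reaction function into the first: p_{Borealis} = 178/3 + (1/3)(389/6 + (1/3)p_{Borealis}), which gives (8/9)p_{Borealis} = 1457/18 ⇒ p_{Borealis} = 91.0625.
Then p_{Alta} = 389/6 + (1/3)·91.0625 = 95.1875.
q_{Borealis} = 296 − 3·91.0625 + 2·95.1875 = 213.1875.

213.1875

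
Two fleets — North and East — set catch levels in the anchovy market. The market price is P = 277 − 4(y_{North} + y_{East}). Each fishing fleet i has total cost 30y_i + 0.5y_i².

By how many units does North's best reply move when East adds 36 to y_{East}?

Fishing fleet North's profit: π = y_{North}(277 − 4(y_{North} + y_{East})) − 30y_{North} − 0.5y_{North}².
∂π/∂y_{North} = 247 − 9y_{North} − 4y_{East} = 0, so y_{North} = 247/9 − (4/9)y_{East}.
The reaction-function slope is −4/9, so a 36-unit rise in y_{East} moves y_{North} by −4/9 × 36 = −16. North's best response falls — the actions are strategic substitutes.

-16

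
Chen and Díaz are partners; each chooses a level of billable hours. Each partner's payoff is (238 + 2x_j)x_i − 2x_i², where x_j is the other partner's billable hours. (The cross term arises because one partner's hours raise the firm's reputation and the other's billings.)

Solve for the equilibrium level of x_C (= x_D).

Chen's payoff is (238 + 2x_D)x_C − 2x_C².
∂π/∂x_C = 238 + 2x_D − 4x_C = 0, so x_C = 59.5 + 0.5x_D.
By symmetry x_D = x_C; substituting into the reaction function, 0.5x_C = 59.5 and x_C = 119.

119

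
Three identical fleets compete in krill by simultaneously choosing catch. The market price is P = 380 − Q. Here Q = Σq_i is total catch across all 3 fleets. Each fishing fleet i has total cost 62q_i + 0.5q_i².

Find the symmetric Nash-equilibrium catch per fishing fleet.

63.6

A representative fishing fleet's profit is π_i = q_i(380 − Q) − 62q_i − 0.5q_i², with Q = q_i + Σ_{j≠i} q_j.
First-order condition: 318 − 3q_i − Σ_{j≠i} q_j = 0.
With identical fishing fleets, set every q_j = q: then 318 − 3q − 2q = 0, i.e. q = 318/5 = 63.6.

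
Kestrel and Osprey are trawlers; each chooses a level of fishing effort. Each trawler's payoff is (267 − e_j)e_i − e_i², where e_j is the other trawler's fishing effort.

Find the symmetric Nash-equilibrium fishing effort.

89

Kestrel's payoff is (267 − e_O)e_K − e_K².
∂π/∂e_K = 267 − e_O − 2e_K = 0, so e_K = 133.5 − 0.5e_O.
Setting e_K = e_O in the reaction function: e_K = 133.5 − 0.5e_K, so e_K = 133.5 / 1.5 = 89.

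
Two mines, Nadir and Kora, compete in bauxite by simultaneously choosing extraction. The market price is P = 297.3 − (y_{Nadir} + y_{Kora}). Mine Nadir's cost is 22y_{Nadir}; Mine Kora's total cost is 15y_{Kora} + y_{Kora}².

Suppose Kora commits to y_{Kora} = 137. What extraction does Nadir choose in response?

Mine Nadir's profit: π = y_{Nadir}(297.3 − (y_{Nadir} + y_{Kora})) − 22y_{Nadir}.
∂π/∂y_{Nadir} = 275.3 − 2y_{Nadir} − y_{Kora} = 0, so y_{Nadir} = 137.65 − 0.5y_{Kora}.
At y_{Kora} = 137: y_{Nadir} = 137.65 − 0.5·137 = 69.15.

69.15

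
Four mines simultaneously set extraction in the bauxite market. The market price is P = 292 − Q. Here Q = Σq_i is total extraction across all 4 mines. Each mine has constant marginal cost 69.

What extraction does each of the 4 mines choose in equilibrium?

44.6

A representative mine's profit is π_i = q_i(292 − Q) − 69q_i, with Q = q_i + Σ_{j≠i} q_j.
First-order condition: 223 − 2q_i − Σ_{j≠i} q_j = 0.
Imposing symmetry (q_j = q for all j) turns Σ_{j≠i} q_j into 3q, so 223 = 5q and q = 44.6.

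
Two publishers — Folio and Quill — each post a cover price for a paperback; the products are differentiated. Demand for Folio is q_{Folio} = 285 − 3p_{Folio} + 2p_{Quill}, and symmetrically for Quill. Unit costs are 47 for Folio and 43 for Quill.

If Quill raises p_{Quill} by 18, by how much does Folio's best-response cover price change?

6

Folio's profit: π = (p_{Folio} − 47)(285 − 3p_{Folio} + 2p_{Quill}).
∂π/∂p_{Folio} = 426 − 6p_{Folio} + 2p_{Quill} = 0 ⇒ p_{Folio} = 71 + (1/3)p_{Quill}.
The reaction-function slope is 1/3, so an 18-unit rise in p_{Quill} moves p_{Folio} by 1/3 × 18 = 6. Folio's best response rises — the actions are strategic complements.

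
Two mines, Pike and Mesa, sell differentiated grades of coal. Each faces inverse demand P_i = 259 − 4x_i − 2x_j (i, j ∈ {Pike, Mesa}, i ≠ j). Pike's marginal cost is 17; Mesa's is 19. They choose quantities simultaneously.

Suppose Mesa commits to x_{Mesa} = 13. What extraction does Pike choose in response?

27

Mine Pike's profit: π = x_{Pike}(259 − 4x_{Pike} − 2x_{Mesa}) − 17x_{Pike}.
∂π/∂x_{Pike} = 242 − 8x_{Pike} − 2x_{Mesa} = 0 ⇒ x_{Pike} = 30.25 − 0.25x_{Mesa}.
At x_{Mesa} = 13: x_{Pike} = 30.25 − 0.25·13 = 27.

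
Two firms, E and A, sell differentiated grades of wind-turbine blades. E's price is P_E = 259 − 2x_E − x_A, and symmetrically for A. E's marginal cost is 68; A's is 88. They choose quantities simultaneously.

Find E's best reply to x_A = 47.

Firm E's profit: π = x_E(259 − 2x_E − x_A) − 68x_E.
∂π/∂x_E = 191 − 4x_E − x_A = 0 ⇒ x_E = 47.75 − 0.25x_A.
At x_A = 47: x_E = 47.75 − 0.25·47 = 36.

36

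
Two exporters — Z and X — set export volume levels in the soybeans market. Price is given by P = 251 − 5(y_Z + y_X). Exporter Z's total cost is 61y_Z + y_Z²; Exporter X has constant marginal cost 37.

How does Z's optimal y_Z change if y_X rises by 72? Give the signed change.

Exporter Z's profit: π = y_Z(251 − 5(y_Z + y_X)) − 61y_Z − y_Z².
∂π/∂y_Z = 190 − 12y_Z − 5y_X = 0, so y_Z = 95/6 − (5/12)y_X.
The reaction-function slope is −5/12, so a 72-unit rise in y_X moves y_Z by −5/12 × 72 = −30. Z's best response falls — the actions are strategic substitutes.

-30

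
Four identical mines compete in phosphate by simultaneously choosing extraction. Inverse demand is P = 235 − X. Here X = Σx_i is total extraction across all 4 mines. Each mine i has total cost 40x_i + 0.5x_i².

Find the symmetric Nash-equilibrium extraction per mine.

32.5

A representative mine's profit is π_i = x_i(235 − X) − 40x_i − 0.5x_i², with X = x_i + Σ_{j≠i} x_j.
First-order condition: 195 − 3x_i − Σ_{j≠i} x_j = 0.
With identical mines, set every x_j = x: then 195 − 3x − 3x = 0, i.e. x = 195/6 = 32.5.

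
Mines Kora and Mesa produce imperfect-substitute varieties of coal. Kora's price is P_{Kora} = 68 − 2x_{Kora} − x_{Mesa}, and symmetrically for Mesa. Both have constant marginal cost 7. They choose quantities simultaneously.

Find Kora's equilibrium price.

31.4

Mine Kora's profit: π = x_{Kora}(68 − 2x_{Kora} − x_{Mesa}) − 7x_{Kora}.
∂π/∂x_{Kora} = 61 − 4x_{Kora} − x_{Mesa} = 0 ⇒ x_{Kora} = 15.25 − 0.25x_{Mesa}.
The game is symmetric, so in equilibrium x_{Mesa} = x_{Kora}: the reaction function gives 1.25x_{Kora} = 15.25, hence x_{Kora} = 12.2.
P_{Kora} = 68 − 2·12.2 − 12.2 = 31.4.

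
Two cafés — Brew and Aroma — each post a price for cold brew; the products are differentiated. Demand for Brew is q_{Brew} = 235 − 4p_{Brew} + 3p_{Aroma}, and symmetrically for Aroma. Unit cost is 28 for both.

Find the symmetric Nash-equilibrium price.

Brew's profit: π = (p_{Brew} − 28)(235 − 4p_{Brew} + 3p_{Aroma}).
∂π/∂p_{Brew} = 347 − 8p_{Brew} + 3p_{Aroma} = 0 ⇒ p_{Brew} = 43.375 + 0.375p_{Aroma}.
Setting p_{Brew} = p_{Aroma} in the reaction function: p_{Brew} = 43.375 + 0.375p_{Brew}, so p_{Brew} = 43.375 / 0.625 = 69.4.

69.4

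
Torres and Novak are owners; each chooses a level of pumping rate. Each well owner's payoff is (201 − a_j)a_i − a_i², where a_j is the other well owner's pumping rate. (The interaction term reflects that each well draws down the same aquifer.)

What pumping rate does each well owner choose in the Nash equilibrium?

67

Torres's payoff is (201 − a_N)a_T − a_T².
∂π/∂a_T = 201 − a_N − 2a_T = 0, so a_T = 100.5 − 0.5a_N.
The game is symmetric, so in equilibrium a_N = a_T: the reaction function gives 1.5a_T = 100.5, hence a_T = 67.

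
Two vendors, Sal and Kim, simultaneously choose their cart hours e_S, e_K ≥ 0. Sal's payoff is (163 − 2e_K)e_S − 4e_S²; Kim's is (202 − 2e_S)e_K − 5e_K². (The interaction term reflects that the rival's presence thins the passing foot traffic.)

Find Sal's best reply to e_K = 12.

17.375

Expanding Sal's payoff: 163e_S − 2e_Ke_S − 4e_S².
∂π/∂e_S = 163 − 2e_K − 8e_S = 0, so e_S = 20.375 − 0.25e_K.
At e_K = 12: e_S = 20.375 − 0.25·12 = 17.375.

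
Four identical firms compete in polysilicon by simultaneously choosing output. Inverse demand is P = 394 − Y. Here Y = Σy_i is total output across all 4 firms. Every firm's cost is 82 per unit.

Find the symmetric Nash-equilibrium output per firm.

A representative firm's profit is π_i = y_i(394 − Y) − 82y_i, with Y = y_i + Σ_{j≠i} y_j.
First-order condition: 312 − 2y_i − Σ_{j≠i} y_j = 0.
With identical firms, set every y_j = y: then 312 − 2y − 3y = 0, i.e. y = 312/5 = 62.4.

62.4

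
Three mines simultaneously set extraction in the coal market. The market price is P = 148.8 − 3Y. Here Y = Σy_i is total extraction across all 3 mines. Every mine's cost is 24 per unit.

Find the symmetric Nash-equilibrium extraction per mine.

A representative mine's profit is π_i = y_i(148.8 − 3Y) − 24y_i, with Y = y_i + Σ_{j≠i} y_j.
First-order condition: 124.8 − 6y_i − 3Σ_{j≠i} y_j = 0.
With identical mines, set every y_j = y: then 124.8 − 6y − 6y = 0, i.e. y = 124.8/12 = 10.4.

10.4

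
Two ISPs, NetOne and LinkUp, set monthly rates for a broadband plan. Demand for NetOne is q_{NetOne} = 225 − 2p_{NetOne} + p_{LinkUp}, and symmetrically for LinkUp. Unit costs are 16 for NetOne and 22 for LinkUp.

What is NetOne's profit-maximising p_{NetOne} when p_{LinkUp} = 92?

NetOne's profit: π = (p_{NetOne} − 16)(225 − 2p_{NetOne} + p_{LinkUp}).
∂π/∂p_{NetOne} = 257 − 4p_{NetOne} + p_{LinkUp} = 0 ⇒ p_{NetOne} = 64.25 + 0.25p_{LinkUp}.
At p_{LinkUp} = 92: p_{NetOne} = 64.25 + 0.25·92 = 87.25.

87.25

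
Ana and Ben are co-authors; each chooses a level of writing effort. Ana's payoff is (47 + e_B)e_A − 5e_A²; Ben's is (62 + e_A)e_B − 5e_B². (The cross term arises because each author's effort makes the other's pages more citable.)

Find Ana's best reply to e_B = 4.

5.1

Expanding Ana's payoff: 47e_A + e_Be_A − 5e_A².
∂π/∂e_A = 47 + e_B − 10e_A = 0, so e_A = 4.7 + 0.1e_B.
At e_B = 4: e_A = 4.7 + 0.1·4 = 5.1.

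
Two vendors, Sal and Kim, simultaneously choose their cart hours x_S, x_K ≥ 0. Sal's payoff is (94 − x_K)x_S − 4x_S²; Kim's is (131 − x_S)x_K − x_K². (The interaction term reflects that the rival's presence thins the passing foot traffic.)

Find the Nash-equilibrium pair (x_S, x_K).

Expanding Sal's payoff: 94x_S − x_Kx_S − 4x_S².
∂π/∂x_S = 94 − x_K − 8x_S = 0, so x_S = 11.75 − 0.125x_K.
Likewise for Kim: x_K = 65.5 − 0.5x_S.
Plugging x_K into Sal's best response: x_S = 11.75 − 0.125(65.5 − 0.5x_S) ⇒ 0.9375x_S = 3.5625, so x_S = 3.8.
Then x_K = 65.5 − 0.5·3.8 = 63.6.

3.8, 63.6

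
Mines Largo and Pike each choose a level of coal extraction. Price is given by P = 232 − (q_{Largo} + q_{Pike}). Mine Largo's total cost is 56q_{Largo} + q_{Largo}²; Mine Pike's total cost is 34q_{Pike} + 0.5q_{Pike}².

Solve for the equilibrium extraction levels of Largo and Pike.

Mine Largo's profit: π = q_{Largo}(232 − (q_{Largo} + q_{Pike})) − 56q_{Largo} − q_{Largo}².
∂π/∂q_{Largo} = 176 − 4q_{Largo} − q_{Pike} = 0, so q_{Largo} = 44 − 0.25q_{Pike}.
For Pike: ∂π/∂q_{Pike} = 198 − 3q_{Pike} − q_{Largo} = 0 ⇒ q_{Pike} = 66 − (1/3)q_{Largo}.
Plugging q_{Pike} into Largo's best response: q_{Largo} = 44 − 0.25(66 − (1/3)q_{Largo}) ⇒ (11/12)q_{Largo} = 27.5, so q_{Largo} = 30.
Then q_{Pike} = 66 − (1/3)·30 = 56.

30, 56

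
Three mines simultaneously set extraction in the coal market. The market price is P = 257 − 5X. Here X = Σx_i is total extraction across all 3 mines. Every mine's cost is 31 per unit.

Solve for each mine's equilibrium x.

A representative mine's profit is π_i = x_i(257 − 5X) − 31x_i, with X = x_i + Σ_{j≠i} x_j.
First-order condition: 226 − 10x_i − 5Σ_{j≠i} x_j = 0.
With identical mines, set every x_j = x: then 226 − 10x − 10x = 0, i.e. x = 226/20 = 11.3.

11.3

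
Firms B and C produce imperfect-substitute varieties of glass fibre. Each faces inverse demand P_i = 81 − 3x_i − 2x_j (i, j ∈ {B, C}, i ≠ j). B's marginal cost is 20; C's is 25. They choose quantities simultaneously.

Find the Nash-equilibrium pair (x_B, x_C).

Firm B's profit: π = x_B(81 − 3x_B − 2x_C) − 20x_B.
∂π/∂x_B = 61 − 6x_B − 2x_C = 0 ⇒ x_B = 61/6 − (1/3)x_C.
Similarly x_C = 28/3 − (1/3)x_B.
Plugging x_C into B's best response: x_B = 61/6 − (1/3)(28/3 − (1/3)x_B) ⇒ (8/9)x_B = 127/18, so x_B = 7.9375.
Then x_C = 28/3 − (1/3)·7.9375 = 6.6875.

7.9375, 6.6875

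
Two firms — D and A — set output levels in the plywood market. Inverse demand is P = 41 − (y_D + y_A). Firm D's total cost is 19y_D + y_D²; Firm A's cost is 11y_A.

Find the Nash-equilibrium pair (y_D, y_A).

2, 14

Firm D's profit: π = y_D(41 − (y_D + y_A)) − 19y_D − y_D².
∂π/∂y_D = 22 − 4y_D − y_A = 0, so y_D = 5.5 − 0.25y_A.
For A: ∂π/∂y_A = 30 − 2y_A − y_D = 0 ⇒ y_A = 15 − 0.5y_D.
Substituting the second reaction function into the first: y_D = 5.5 − 0.25(15 − 0.5y_D), which gives 0.875y_D = 1.75 ⇒ y_D = 2.
Then y_A = 15 − 0.5·2 = 14.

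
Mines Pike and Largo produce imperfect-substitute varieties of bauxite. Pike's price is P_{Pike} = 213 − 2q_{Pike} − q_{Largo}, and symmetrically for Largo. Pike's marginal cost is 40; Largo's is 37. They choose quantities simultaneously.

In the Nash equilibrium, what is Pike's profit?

Mine Pike's profit: π = q_{Pike}(213 − 2q_{Pike} − q_{Largo}) − 40q_{Pike}.
∂π/∂q_{Pike} = 173 − 4q_{Pike} − q_{Largo} = 0 ⇒ q_{Pike} = 43.25 − 0.25q_{Largo}.
Similarly q_{Largo} = 44 − 0.25q_{Pike}.
Substituting the second reaction function into the first: q_{Pike} = 43.25 − 0.25(44 − 0.25q_{Pike}), which gives 0.9375q_{Pike} = 32.25 ⇒ q_{Pike} = 34.4.
Then q_{Largo} = 44 − 0.25·34.4 = 35.4.
P_{Pike} = 213 − 2·34.4 − 35.4 = 108.8.
Profit = (108.8 − 40)·34.4 = 2366.72.

2366.72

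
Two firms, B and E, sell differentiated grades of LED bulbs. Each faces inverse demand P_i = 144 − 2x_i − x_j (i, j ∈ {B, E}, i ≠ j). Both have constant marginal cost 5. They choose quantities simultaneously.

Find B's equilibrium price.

Firm B's profit: π = x_B(144 − 2x_B − x_E) − 5x_B.
∂π/∂x_B = 139 − 4x_B − x_E = 0 ⇒ x_B = 34.75 − 0.25x_E.
The game is symmetric, so in equilibrium x_E = x_B: the reaction function gives 1.25x_B = 34.75, hence x_B = 27.8.
P_B = 144 − 2·27.8 − 27.8 = 60.6.

60.6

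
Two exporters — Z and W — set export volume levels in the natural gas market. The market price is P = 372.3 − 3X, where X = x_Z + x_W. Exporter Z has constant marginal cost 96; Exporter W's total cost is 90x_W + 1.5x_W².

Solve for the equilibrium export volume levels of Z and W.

36.44, 19.22

Exporter Z's profit: π = x_Z(372.3 − 3(x_Z + x_W)) − 96x_Z.
∂π/∂x_Z = 276.3 − 6x_Z − 3x_W = 0, so x_Z = 46.05 − 0.5x_W.
For W: ∂π/∂x_W = 282.3 − 9x_W − 3x_Z = 0 ⇒ x_W = 941/30 − (1/3)x_Z.
Substituting the second reaction function into the first: x_Z = 46.05 − 0.5(941/30 − (1/3)x_Z), which gives (5/6)x_Z = 911/30 ⇒ x_Z = 36.44.
Then x_W = 941/30 − (1/3)·36.44 = 19.22.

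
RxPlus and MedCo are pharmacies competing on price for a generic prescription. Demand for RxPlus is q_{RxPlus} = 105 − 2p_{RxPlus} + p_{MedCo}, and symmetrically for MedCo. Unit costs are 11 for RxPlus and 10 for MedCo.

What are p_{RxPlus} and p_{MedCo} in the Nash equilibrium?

RxPlus's profit: π = (p_{RxPlus} − 11)(105 − 2p_{RxPlus} + p_{MedCo}).
∂π/∂p_{RxPlus} = 127 − 4p_{RxPlus} + p_{MedCo} = 0 ⇒ p_{RxPlus} = 31.75 + 0.25p_{MedCo}.
Similarly p_{MedCo} = 31.25 + 0.25p_{RxPlus}.
Substituting the second reaction function into the first: p_{RxPlus} = 31.75 + 0.25(31.25 + 0.25p_{RxPlus}), which gives 0.9375p_{RxPlus} = 39.5625 ⇒ p_{RxPlus} = 42.2.
Then p_{MedCo} = 31.25 + 0.25·42.2 = 41.8.

42.2, 41.8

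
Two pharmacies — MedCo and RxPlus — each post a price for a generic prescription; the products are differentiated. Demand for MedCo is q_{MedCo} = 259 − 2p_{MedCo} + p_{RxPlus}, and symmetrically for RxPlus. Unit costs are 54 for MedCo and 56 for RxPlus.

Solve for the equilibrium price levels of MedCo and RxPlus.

122.6, 123.4

MedCo's profit: π = (p_{MedCo} − 54)(259 − 2p_{MedCo} + p_{RxPlus}).
∂π/∂p_{MedCo} = 367 − 4p_{MedCo} + p_{RxPlus} = 0 ⇒ p_{MedCo} = 91.75 + 0.25p_{RxPlus}.
Similarly p_{RxPlus} = 92.75 + 0.25p_{MedCo}.
Plugging p_{RxPlus} into MedCo's best response: p_{MedCo} = 91.75 + 0.25(92.75 + 0.25p_{MedCo}) ⇒ 0.9375p_{MedCo} = 114.9375, so p_{MedCo} = 122.6.
Then p_{RxPlus} = 92.75 + 0.25·122.6 = 123.4.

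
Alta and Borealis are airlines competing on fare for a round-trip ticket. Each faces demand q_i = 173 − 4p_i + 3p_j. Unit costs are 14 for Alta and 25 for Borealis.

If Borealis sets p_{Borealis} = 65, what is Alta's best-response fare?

Alta's profit: π = (p_{Alta} − 14)(173 − 4p_{Alta} + 3p_{Borealis}).
∂π/∂p_{Alta} = 229 − 8p_{Alta} + 3p_{Borealis} = 0 ⇒ p_{Alta} = 28.625 + 0.375p_{Borealis}.
At p_{Borealis} = 65: p_{Alta} = 28.625 + 0.375·65 = 53.

53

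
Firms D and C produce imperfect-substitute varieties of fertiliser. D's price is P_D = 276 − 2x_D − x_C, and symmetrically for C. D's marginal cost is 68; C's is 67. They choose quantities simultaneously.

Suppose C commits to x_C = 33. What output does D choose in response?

43.75

Firm D's profit: π = x_D(276 − 2x_D − x_C) − 68x_D.
∂π/∂x_D = 208 − 4x_D − x_C = 0 ⇒ x_D = 52 − 0.25x_C.
At x_C = 33: x_D = 52 − 0.25·33 = 43.75.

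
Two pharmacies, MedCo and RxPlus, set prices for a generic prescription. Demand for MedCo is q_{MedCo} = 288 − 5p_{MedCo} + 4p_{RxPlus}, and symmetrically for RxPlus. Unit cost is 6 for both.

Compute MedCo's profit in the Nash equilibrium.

11045

MedCo's profit: π = (p_{MedCo} − 6)(288 − 5p_{MedCo} + 4p_{RxPlus}).
∂π/∂p_{MedCo} = 318 − 10p_{MedCo} + 4p_{RxPlus} = 0 ⇒ p_{MedCo} = 31.8 + 0.4p_{RxPlus}.
By symmetry p_{RxPlus} = p_{MedCo}; substituting into the reaction function, 0.6p_{MedCo} = 31.8 and p_{MedCo} = 53.
q_{MedCo} = 288 − 5·53 + 4·53 = 235.
Profit = (53 − 6)·235 = 11045.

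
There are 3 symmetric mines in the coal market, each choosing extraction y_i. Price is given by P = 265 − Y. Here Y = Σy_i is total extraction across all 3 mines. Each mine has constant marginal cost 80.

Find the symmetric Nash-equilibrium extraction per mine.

A representative mine's profit is π_i = y_i(265 − Y) − 80y_i, with Y = y_i + Σ_{j≠i} y_j.
First-order condition: 185 − 2y_i − Σ_{j≠i} y_j = 0.
Imposing symmetry (y_j = y for all j) turns Σ_{j≠i} y_j into 2y, so 185 = 4y and y = 46.25.

46.25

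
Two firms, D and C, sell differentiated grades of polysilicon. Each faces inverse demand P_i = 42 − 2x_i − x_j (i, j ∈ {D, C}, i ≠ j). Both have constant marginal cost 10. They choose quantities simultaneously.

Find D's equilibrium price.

Firm D's profit: π = x_D(42 − 2x_D − x_C) − 10x_D.
∂π/∂x_D = 32 − 4x_D − x_C = 0 ⇒ x_D = 8 − 0.25x_C.
By symmetry x_C = x_D; substituting into the reaction function, 1.25x_D = 8 and x_D = 6.4.
P_D = 42 − 2·6.4 − 6.4 = 22.8.

22.8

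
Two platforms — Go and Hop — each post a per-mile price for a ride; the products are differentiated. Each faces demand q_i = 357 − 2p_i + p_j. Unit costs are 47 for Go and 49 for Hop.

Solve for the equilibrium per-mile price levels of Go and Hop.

Go's profit: π = (p_{Go} − 47)(357 − 2p_{Go} + p_{Hop}).
∂π/∂p_{Go} = 451 − 4p_{Go} + p_{Hop} = 0 ⇒ p_{Go} = 112.75 + 0.25p_{Hop}.
Similarly p_{Hop} = 113.75 + 0.25p_{Go}.
Substituting the second reaction function into the first: p_{Go} = 112.75 + 0.25(113.75 + 0.25p_{Go}), which gives 0.9375p_{Go} = 141.1875 ⇒ p_{Go} = 150.6.
Then p_{Hop} = 113.75 + 0.25·150.6 = 151.4.

150.6, 151.4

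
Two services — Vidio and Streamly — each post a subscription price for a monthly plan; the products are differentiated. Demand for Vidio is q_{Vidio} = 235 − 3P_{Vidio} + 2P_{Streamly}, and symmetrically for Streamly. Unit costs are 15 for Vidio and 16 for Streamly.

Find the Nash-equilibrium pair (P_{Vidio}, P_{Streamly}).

70.1875, 70.5625

Vidio's profit: π = (P_{Vidio} − 15)(235 − 3P_{Vidio} + 2P_{Streamly}).
∂π/∂P_{Vidio} = 280 − 6P_{Vidio} + 2P_{Streamly} = 0 ⇒ P_{Vidio} = 140/3 + (1/3)P_{Streamly}.
Similarly P_{Streamly} = 283/6 + (1/3)P_{Vidio}.
Plugging P_{Streamly} into Vidio's best response: P_{Vidio} = 140/3 + (1/3)(283/6 + (1/3)P_{Vidio}) ⇒ (8/9)P_{Vidio} = 1123/18, so P_{Vidio} = 70.1875.
Then P_{Streamly} = 283/6 + (1/3)·70.1875 = 70.5625.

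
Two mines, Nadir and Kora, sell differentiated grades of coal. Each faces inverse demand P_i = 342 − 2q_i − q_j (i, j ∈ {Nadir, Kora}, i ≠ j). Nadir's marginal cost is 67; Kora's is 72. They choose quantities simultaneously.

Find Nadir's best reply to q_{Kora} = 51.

56

Mine Nadir's profit: π = q_{Nadir}(342 − 2q_{Nadir} − q_{Kora}) − 67q_{Nadir}.
∂π/∂q_{Nadir} = 275 − 4q_{Nadir} − q_{Kora} = 0 ⇒ q_{Nadir} = 68.75 − 0.25q_{Kora}.
At q_{Kora} = 51: q_{Nadir} = 68.75 − 0.25·51 = 56.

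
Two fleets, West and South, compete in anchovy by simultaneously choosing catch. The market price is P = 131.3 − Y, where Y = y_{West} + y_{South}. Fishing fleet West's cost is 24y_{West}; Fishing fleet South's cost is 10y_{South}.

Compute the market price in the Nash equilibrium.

Fishing fleet West's profit: π = y_{West}(131.3 − (y_{West} + y_{South})) − 24y_{West}.
∂π/∂y_{West} = 107.3 − 2y_{West} − y_{South} = 0, so y_{West} = 53.65 − 0.5y_{South}.
By the same steps for South: y_{South} = 60.65 − 0.5y_{West}.
Substituting the second reaction function into the first: y_{West} = 53.65 − 0.5(60.65 − 0.5y_{West}), which gives 0.75y_{West} = 23.325 ⇒ y_{West} = 31.1.
Then y_{South} = 60.65 − 0.5·31.1 = 45.1.
Equilibrium price: P = 131.3 − 76.2 = 55.1.

55.1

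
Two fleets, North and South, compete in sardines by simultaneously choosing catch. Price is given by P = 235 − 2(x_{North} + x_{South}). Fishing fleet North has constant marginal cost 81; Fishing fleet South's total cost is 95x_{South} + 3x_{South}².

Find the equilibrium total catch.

Fishing fleet North's profit: π = x_{North}(235 − 2(x_{North} + x_{South})) − 81x_{North}.
∂π/∂x_{North} = 154 − 4x_{North} − 2x_{South} = 0, so x_{North} = 38.5 − 0.5x_{South}.
For South: ∂π/∂x_{South} = 140 − 10x_{South} − 2x_{North} = 0 ⇒ x_{South} = 14 − 0.2x_{North}.
Solving the two reaction functions simultaneously: (1 − (−0.5)(−0.2))x_{North} = 38.5 − 0.5·14, so 0.9x_{North} = 31.5 and x_{North} = 35.
Then x_{South} = 14 − 0.2·35 = 7.
Total catch: 35 + 7 = 42.

42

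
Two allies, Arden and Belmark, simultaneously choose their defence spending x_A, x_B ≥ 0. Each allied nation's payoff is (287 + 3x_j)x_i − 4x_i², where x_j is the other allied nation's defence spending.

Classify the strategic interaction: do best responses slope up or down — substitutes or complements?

Arden's payoff is (287 + 3x_B)x_A − 4x_A².
∂π/∂x_A = 287 + 3x_B − 8x_A = 0, so x_A = 35.875 + 0.375x_B.
The best-response slope dx_A/dx_B = 0.375 > 0: the reaction function is upward-sloping, so the choices are strategic complements.

strategic complements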